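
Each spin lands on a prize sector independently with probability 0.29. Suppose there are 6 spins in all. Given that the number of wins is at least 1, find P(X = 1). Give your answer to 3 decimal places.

0.360

X ~ Binomial(6, 0.29). Want P(X=1 | X≥1) = P(X=1) / P(X≥1).
P(X=1) = C(6,1)·0.29^1·0.71^5 = 0.31394
P(X≥1) = 1 − 0.12810 = 0.87190
Ratio = 0.31394 / 0.87190 = 0.36006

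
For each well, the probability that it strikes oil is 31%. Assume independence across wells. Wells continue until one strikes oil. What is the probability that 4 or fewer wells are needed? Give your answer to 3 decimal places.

Y = number of wells to the first success; geometric, p = 0.31.
P(Y ≤ 4) = 1 − (1−p)^4 = 1 − 0.22667 = 0.77333

0.773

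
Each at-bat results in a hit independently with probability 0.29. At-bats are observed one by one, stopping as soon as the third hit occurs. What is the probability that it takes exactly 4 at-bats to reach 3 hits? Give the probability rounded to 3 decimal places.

0.052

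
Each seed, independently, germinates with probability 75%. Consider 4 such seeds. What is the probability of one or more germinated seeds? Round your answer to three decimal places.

P(at least one) = 1 − P(none) = 1 − (1 − 0.75)^4
= 1 − 0.00391 = 0.99609

0.996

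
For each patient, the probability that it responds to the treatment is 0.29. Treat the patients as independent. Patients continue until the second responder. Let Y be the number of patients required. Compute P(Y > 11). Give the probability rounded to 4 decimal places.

Needing more than 11 patients ⇔ fewer than 2 successes in the first 11. With X ~ Binomial(11, 0.29), P(Y > 11) = P(X ≤ 1).
  k=0: C(11,0)·0.29^0·0.71^11 = 0.023112
  k=1: C(11,1)·0.29^1·0.71^10 = 0.103842
P(X ≤ 1) = 0.126954

0.1270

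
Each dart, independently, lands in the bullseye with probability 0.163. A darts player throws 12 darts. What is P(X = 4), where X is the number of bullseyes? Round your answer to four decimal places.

0.0842

X ~ Binomial(n=12, p=0.163).
P(X=4) = C(12,4) · p^4 · (1−p)^8
= 495 · 0.00070591 · 0.24088 = 0.084170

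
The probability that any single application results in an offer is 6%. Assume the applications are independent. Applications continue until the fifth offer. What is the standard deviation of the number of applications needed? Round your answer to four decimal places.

36.1325

Y = total applications until the fifth success; negative binomial with r=5, p=0.06.
SD(Y) = √[r(1−p)/p²] = √(1305.555556) = 36.132472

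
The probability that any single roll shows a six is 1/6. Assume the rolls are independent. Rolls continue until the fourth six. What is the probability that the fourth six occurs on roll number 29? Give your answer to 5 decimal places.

Y = trial on which the fourth success occurs; negative binomial, r=4, p=0.166667.
P(Y=29) = C(28,3) · p^4 · (1−p)^25
= 3276 · 0.0007716 · 0.010483 = 0.0264977

0.02650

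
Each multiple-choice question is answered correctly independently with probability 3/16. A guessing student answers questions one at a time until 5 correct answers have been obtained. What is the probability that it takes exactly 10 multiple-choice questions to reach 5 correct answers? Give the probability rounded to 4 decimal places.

0.0103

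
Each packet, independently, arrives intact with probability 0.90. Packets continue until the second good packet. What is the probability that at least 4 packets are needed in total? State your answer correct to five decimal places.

0.02800

Needing more than 3 packets ⇔ fewer than 2 successes in the first 3. With X ~ Binomial(3, 0.90), P(Y > 3) = P(X ≤ 1).
  k=0: C(3,0)·0.90^0·0.10^3 = 0.0010000
  k=1: C(3,1)·0.90^1·0.10^2 = 0.0270000
P(X ≤ 1) = 0.0280000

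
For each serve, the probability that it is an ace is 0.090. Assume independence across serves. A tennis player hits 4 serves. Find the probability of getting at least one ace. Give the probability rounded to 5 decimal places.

P(at least one) = 1 − P(none) = 1 − (1 − 0.09)^4
= 1 − 0.6857496 = 0.3142504

0.31425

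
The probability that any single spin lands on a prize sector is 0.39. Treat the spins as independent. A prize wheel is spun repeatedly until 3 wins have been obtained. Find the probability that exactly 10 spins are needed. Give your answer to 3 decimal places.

Y = trial on which the third success occurs; negative binomial, r=3, p=0.39.
P(Y=10) = C(9,2) · p^3 · (1−p)^7
= 36 · 0.059319 · 0.031427 = 0.06711

0.067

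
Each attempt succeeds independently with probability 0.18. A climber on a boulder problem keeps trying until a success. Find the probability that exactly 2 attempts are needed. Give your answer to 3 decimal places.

Geometric (trials to first success), p = 0.18.
P(Y = 2) = (1−p)^1 · p = 0.82 · 0.18 = 0.14760

0.148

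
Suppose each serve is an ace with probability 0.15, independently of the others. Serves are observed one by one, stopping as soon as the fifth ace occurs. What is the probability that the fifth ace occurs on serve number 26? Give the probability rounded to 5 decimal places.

Y = trial on which the fifth success occurs; negative binomial, r=5, p=0.15.
P(Y=26) = C(25,4) · p^5 · (1−p)^21
= 12650 · 7.5937e-05 · 0.032946 = 0.0316479

0.03165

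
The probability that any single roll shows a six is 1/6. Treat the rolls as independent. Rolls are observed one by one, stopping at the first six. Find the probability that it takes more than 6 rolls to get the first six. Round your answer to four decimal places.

Y = number of rolls to the first success; geometric, p = 0.166667.
P(Y > 6) = P(first 6 all fail) = (1−p)^6 = 0.334898

0.3349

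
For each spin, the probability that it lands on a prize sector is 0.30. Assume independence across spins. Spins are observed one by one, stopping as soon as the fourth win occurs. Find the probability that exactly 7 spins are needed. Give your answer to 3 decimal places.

0.056

Y = trial on which the fourth success occurs; negative binomial, r=4, p=0.30.
P(Y=7) = C(6,3) · p^4 · (1−p)^3
= 20 · 0.0081 · 0.343 = 0.05557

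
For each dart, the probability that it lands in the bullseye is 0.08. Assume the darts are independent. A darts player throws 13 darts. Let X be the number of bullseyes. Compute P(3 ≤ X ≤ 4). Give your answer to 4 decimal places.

0.0774

X ~ Binomial(13, 0.08); P(3 ≤ X ≤ 4) = Σ C(13,k) p^k (1−p)^(13−k) over k:
  k=3: C(13,3)·0.08^3·0.92^10 = 0.063608
  k=4: C(13,4)·0.08^4·0.92^9 = 0.013828
Total = 0.077436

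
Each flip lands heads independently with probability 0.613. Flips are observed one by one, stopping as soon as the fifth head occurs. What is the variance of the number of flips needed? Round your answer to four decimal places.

5.1494

Y = total flips until the fifth success; negative binomial with r=5, p=0.613.
Var(Y) = r(1−p)/p² = 5·0.387 / 0.613² = 5.149440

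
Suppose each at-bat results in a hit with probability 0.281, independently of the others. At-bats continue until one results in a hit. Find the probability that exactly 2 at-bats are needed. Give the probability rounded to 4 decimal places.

0.2020

Geometric (trials to first success), p = 0.281.
P(Y = 2) = (1−p)^1 · p = 0.719 · 0.281 = 0.202039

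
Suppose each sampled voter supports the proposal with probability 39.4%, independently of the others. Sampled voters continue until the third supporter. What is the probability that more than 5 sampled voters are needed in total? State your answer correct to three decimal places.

0.693

Needing more than 5 sampled voters ⇔ fewer than 3 successes in the first 5. With X ~ Binomial(5, 0.394), P(Y > 5) = P(X ≤ 2).
  k=0: C(5,0)·0.394^0·0.606^5 = 0.08173
  k=1: C(5,1)·0.394^1·0.606^4 = 0.26568
  k=2: C(5,2)·0.394^2·0.606^3 = 0.34547
P(X ≤ 2) = 0.69288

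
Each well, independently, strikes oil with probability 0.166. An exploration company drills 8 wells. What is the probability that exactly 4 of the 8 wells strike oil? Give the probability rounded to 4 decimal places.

0.0257

X ~ Binomial(n=8, p=0.166).
P(X=4) = C(8,4) · p^4 · (1−p)^4
= 70 · 0.00075933 · 0.4838 = 0.025715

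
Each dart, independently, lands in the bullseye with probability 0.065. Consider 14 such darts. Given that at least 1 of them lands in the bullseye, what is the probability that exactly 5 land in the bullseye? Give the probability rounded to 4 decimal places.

X ~ Binomial(14, 0.065). Want P(X=5 | X≥1) = P(X=5) / P(X≥1).
P(X=5) = C(14,5)·0.065^5·0.935^9 = 0.001269
P(X≥1) = 1 − 0.390268 = 0.609732
Ratio = 0.001269 / 0.609732 = 0.002081

0.0021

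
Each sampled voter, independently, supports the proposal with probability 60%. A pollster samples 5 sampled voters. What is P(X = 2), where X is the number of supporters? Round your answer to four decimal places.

0.2304

X ~ Binomial(n=5, p=0.60).
P(X=2) = C(5,2) · p^2 · (1−p)^3
= 10 · 0.36 · 0.064 = 0.230400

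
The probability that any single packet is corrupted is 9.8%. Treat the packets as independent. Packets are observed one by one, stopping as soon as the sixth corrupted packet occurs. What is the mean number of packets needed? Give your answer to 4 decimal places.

61.2245

Y = total packets until the sixth success; negative binomial with r=6, p=0.098.
E[Y] = r / p = 6 / 0.098 = 61.224490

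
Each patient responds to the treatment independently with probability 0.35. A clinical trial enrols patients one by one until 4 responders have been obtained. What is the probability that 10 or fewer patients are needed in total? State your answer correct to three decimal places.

0.486

Finishing within 10 patients ⇔ at least 4 successes in the first 10. With X ~ Binomial(10, 0.35), P(Y ≤ 10) = 1 − P(X ≤ 3).
  k=0: C(10,0)·0.35^0·0.65^10 = 0.01346
  k=1: C(10,1)·0.35^1·0.65^9 = 0.07249
  k=2: C(10,2)·0.35^2·0.65^8 = 0.17565
  k=3: C(10,3)·0.35^3·0.65^7 = 0.25222
1 − 0.51383 = 0.48617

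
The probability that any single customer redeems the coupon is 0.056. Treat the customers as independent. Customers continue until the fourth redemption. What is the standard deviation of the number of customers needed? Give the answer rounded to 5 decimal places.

34.69988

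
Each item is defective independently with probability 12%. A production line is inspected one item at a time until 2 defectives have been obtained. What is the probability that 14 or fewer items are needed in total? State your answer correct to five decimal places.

0.51414

Finishing within 14 items ⇔ at least 2 successes in the first 14. With X ~ Binomial(14, 0.12), P(Y ≤ 14) = 1 − P(X ≤ 1).
  k=0: C(14,0)·0.12^0·0.88^14 = 0.1670157
  k=1: C(14,1)·0.12^1·0.88^13 = 0.3188482
1 − 0.4858640 = 0.5141360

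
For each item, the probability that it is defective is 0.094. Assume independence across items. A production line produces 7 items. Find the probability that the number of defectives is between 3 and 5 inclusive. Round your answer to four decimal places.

0.0217

X ~ Binomial(7, 0.094); P(3 ≤ X ≤ 5) = Σ C(7,k) p^k (1−p)^(7−k) over k:
  k=3: C(7,3)·0.094^3·0.906^4 = 0.019587
  k=4: C(7,4)·0.094^4·0.906^3 = 0.002032
  k=5: C(7,5)·0.094^5·0.906^2 = 0.000127
Total = 0.021746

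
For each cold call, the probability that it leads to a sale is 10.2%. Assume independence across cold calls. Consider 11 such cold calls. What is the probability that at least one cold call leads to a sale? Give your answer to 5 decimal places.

0.69378

P(at least one) = 1 − P(none) = 1 − (1 − 0.102)^11
= 1 − 0.3062243 = 0.6937757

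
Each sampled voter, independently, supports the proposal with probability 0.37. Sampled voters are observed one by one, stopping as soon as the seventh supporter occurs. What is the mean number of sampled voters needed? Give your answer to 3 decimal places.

Y = total sampled voters until the seventh success; negative binomial with r=7, p=0.37.
E[Y] = r / p = 7 / 0.37 = 18.91892

18.919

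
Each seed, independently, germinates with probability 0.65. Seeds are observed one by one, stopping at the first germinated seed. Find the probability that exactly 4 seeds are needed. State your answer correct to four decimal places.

0.0279

Geometric (trials to first success), p = 0.65.
P(Y = 4) = (1−p)^3 · p = 0.042875 · 0.65 = 0.027869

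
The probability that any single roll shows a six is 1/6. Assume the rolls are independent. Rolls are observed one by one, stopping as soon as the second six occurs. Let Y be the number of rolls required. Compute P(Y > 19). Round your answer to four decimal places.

0.1502

Needing more than 19 rolls ⇔ fewer than 2 successes in the first 19. With X ~ Binomial(19, 0.166667), P(Y > 19) = P(X ≤ 1).
  k=0: C(19,0)·0.166667^0·0.833333^19 = 0.031301
  k=1: C(19,1)·0.166667^1·0.833333^18 = 0.118943
P(X ≤ 1) = 0.150244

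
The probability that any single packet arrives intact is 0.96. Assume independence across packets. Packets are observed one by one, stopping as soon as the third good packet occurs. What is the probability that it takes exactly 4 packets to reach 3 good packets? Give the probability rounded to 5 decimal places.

Y = trial on which the third success occurs; negative binomial, r=3, p=0.96.
P(Y=4) = C(3,2) · p^3 · (1−p)^1
= 3 · 0.88474 · 0.04 = 0.1061683

0.10617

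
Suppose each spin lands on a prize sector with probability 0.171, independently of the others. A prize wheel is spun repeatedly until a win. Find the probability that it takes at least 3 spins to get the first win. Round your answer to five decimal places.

0.68724

Y = number of spins to the first success; geometric, p = 0.171.
P(Y > 2) = P(first 2 all fail) = (1−p)^2 = 0.6872410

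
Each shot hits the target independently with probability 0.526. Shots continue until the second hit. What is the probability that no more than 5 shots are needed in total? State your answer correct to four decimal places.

Finishing within 5 shots ⇔ at least 2 successes in the first 5. With X ~ Binomial(5, 0.526), P(Y ≤ 5) = 1 − P(X ≤ 1).
  k=0: C(5,0)·0.526^0·0.474^5 = 0.023927
  k=1: C(5,1)·0.526^1·0.474^4 = 0.132761
1 − 0.156688 = 0.843312

0.8433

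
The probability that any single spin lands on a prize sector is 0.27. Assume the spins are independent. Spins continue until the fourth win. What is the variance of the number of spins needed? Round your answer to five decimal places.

Y = total spins until the fourth success; negative binomial with r=4, p=0.27.
Var(Y) = r(1−p)/p² = 4·0.73 / 0.27² = 40.0548697

40.05487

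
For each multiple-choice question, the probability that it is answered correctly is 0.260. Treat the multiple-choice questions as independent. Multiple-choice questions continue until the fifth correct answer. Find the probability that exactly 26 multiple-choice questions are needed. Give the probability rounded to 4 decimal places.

Y = trial on which the fifth success occurs; negative binomial, r=5, p=0.26.
P(Y=26) = C(25,4) · p^5 · (1−p)^21
= 12650 · 0.0011881 · 0.0017942 = 0.026966

0.0270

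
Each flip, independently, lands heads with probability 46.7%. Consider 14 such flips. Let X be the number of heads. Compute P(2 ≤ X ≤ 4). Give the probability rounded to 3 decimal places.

X ~ Binomial(14, 0.467); P(2 ≤ X ≤ 4) = Σ C(14,k) p^k (1−p)^(14−k) over k:
  k=2: C(14,2)·0.467^2·0.533^12 = 0.01043
  k=3: C(14,3)·0.467^3·0.533^11 = 0.03656
  k=4: C(14,4)·0.467^4·0.533^10 = 0.08810
Total = 0.13510

0.135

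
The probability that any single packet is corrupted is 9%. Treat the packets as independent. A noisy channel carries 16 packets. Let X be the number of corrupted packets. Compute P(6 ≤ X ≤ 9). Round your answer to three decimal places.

X ~ Binomial(16, 0.09); P(6 ≤ X ≤ 9) = Σ C(16,k) p^k (1−p)^(16−k) over k:
  k=6: C(16,6)·0.09^6·0.91^10 = 0.00166
  k=7: C(16,7)·0.09^7·0.91^9 = 0.00023
  k=8: C(16,8)·0.09^8·0.91^8 = 0.00003
  k=9: C(16,9)·0.09^9·0.91^7 = 0.00000
Total = 0.00192

0.002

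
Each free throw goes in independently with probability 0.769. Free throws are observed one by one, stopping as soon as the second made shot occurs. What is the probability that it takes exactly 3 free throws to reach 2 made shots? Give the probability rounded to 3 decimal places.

0.273

Y = trial on which the second success occurs; negative binomial, r=2, p=0.769.
P(Y=3) = C(2,1) · p^2 · (1−p)^1
= 2 · 0.59136 · 0.231 = 0.27321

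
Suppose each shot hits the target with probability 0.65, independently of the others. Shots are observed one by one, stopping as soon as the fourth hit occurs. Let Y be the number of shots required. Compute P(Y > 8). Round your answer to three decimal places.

Needing more than 8 shots ⇔ fewer than 4 successes in the first 8. With X ~ Binomial(8, 0.65), P(Y > 8) = P(X ≤ 3).
  k=0: C(8,0)·0.65^0·0.35^8 = 0.00023
  k=1: C(8,1)·0.65^1·0.35^7 = 0.00335
  k=2: C(8,2)·0.65^2·0.35^6 = 0.02175
  k=3: C(8,3)·0.65^3·0.35^5 = 0.08077
P(X ≤ 3) = 0.10609

0.106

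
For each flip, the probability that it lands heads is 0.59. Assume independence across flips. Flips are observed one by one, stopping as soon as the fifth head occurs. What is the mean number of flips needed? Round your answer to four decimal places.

Y = total flips until the fifth success; negative binomial with r=5, p=0.59.
E[Y] = r / p = 5 / 0.59 = 8.474576

8.4746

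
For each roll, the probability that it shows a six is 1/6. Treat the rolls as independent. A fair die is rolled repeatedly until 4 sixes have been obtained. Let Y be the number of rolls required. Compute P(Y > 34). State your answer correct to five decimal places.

0.15869

Needing more than 34 rolls ⇔ fewer than 4 successes in the first 34. With X ~ Binomial(34, 0.166667), P(Y > 34) = P(X ≤ 3).
  k=0: C(34,0)·0.166667^0·0.833333^34 = 0.0020316
  k=1: C(34,1)·0.166667^1·0.833333^33 = 0.0138149
  k=2: C(34,2)·0.166667^2·0.833333^32 = 0.0455890
  k=3: C(34,3)·0.166667^3·0.833333^31 = 0.0972566
P(X ≤ 3) = 0.1586921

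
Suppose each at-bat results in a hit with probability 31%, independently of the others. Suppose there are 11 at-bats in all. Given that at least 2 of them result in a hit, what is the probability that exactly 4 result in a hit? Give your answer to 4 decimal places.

0.2522

X ~ Binomial(11, 0.31). Want P(X=4 | X≥2) = P(X=4) / P(X≥2).
P(X=4) = C(11,4)·0.31^4·0.69^7 = 0.226936
P(X≥2) = 1 − 0.016879 − 0.083415 = 0.899706
Ratio = 0.226936 / 0.899706 = 0.252234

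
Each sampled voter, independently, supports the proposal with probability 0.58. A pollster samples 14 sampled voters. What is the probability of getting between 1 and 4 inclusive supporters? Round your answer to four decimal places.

0.0255

X ~ Binomial(14, 0.58); P(1 ≤ X ≤ 4) = Σ C(14,k) p^k (1−p)^(14−k) over k:
  k=1: C(14,1)·0.58^1·0.42^13 = 0.000103
  k=2: C(14,2)·0.58^2·0.42^12 = 0.000922
  k=3: C(14,3)·0.58^3·0.42^11 = 0.005095
  k=4: C(14,4)·0.58^4·0.42^10 = 0.019348
Total = 0.025468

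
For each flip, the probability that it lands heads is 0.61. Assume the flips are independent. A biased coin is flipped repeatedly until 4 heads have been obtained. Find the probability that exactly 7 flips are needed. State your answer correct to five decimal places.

Y = trial on which the fourth success occurs; negative binomial, r=4, p=0.61.
P(Y=7) = C(6,3) · p^4 · (1−p)^3
= 20 · 0.13846 · 0.059319 = 0.1642643

0.16426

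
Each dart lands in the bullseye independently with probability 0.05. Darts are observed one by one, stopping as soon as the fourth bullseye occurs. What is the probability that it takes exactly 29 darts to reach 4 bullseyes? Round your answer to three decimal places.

0.006

Y = trial on which the fourth success occurs; negative binomial, r=4, p=0.05.
P(Y=29) = C(28,3) · p^4 · (1−p)^25
= 3276 · 6.25e-06 · 0.27739 = 0.00568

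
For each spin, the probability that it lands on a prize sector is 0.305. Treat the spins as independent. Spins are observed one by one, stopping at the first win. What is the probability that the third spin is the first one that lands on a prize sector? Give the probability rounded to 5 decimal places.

Geometric (trials to first success), p = 0.305.
P(Y = 3) = (1−p)^2 · p = 0.48302 · 0.305 = 0.1473226

0.14732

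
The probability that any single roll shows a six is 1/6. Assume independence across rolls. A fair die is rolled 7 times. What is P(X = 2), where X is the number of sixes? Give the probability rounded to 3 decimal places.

0.234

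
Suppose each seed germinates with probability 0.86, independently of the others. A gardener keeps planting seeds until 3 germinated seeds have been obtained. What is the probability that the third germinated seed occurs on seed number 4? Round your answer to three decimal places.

0.267

Y = trial on which the third success occurs; negative binomial, r=3, p=0.86.
P(Y=4) = C(3,2) · p^3 · (1−p)^1
= 3 · 0.63606 · 0.14 = 0.26714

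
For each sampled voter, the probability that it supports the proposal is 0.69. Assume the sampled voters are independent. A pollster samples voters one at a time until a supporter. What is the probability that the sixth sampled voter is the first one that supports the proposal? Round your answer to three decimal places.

0.002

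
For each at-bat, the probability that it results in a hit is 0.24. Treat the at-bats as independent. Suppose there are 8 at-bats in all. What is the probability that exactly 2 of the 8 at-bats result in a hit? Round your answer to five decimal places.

X ~ Binomial(n=8, p=0.24).
P(X=2) = C(8,2) · p^2 · (1−p)^6
= 28 · 0.0576 · 0.1927 = 0.3107864

0.31079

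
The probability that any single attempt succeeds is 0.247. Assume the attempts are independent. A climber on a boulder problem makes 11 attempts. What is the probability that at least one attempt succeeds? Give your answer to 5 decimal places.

P(at least one) = 1 − P(none) = 1 − (1 − 0.247)^11
= 1 − 0.0441311 = 0.9558689

0.95587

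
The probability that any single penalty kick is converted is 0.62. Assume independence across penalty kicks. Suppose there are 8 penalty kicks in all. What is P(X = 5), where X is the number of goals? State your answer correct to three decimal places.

0.282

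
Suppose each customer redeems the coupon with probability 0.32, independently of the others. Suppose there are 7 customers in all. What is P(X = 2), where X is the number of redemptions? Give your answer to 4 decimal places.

0.3127

X ~ Binomial(n=7, p=0.32).
P(X=2) = C(7,2) · p^2 · (1−p)^5
= 21 · 0.1024 · 0.14539 = 0.312654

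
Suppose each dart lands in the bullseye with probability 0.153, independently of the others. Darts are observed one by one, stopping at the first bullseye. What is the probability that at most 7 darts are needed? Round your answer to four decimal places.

0.6873

Y = number of darts to the first success; geometric, p = 0.153.
P(Y ≤ 7) = 1 − (1−p)^7 = 1 − 0.312740 = 0.687260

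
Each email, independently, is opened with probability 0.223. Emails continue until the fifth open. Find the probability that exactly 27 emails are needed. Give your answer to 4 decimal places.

Y = trial on which the fifth success occurs; negative binomial, r=5, p=0.223.
P(Y=27) = C(26,4) · p^5 · (1−p)^22
= 14950 · 0.00055147 · 0.0038838 = 0.032020

0.0320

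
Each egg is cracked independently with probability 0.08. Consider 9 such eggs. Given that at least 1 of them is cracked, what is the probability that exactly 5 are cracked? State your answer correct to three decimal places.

0.001

X ~ Binomial(9, 0.08). Want P(X=5 | X≥1) = P(X=5) / P(X≥1).
P(X=5) = C(9,5)·0.08^5·0.92^4 = 0.00030
P(X≥1) = 1 − 0.47216 = 0.52784
Ratio = 0.00030 / 0.52784 = 0.00056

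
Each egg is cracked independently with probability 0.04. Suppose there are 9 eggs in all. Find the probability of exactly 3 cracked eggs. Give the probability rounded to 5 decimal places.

X ~ Binomial(n=9, p=0.04).
P(X=3) = C(9,3) · p^3 · (1−p)^6
= 84 · 6.4e-05 · 0.78276 = 0.0042081

0.00421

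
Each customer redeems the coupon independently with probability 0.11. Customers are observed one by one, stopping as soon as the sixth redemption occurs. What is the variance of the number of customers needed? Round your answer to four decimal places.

Y = total customers until the sixth success; negative binomial with r=6, p=0.11.
Var(Y) = r(1−p)/p² = 6·0.89 / 0.11² = 441.322314

441.3223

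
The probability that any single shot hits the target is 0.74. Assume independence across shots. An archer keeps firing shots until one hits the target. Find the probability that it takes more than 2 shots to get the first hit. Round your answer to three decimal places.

Y = number of shots to the first success; geometric, p = 0.74.
P(Y > 2) = P(first 2 all fail) = (1−p)^2 = 0.06760

0.068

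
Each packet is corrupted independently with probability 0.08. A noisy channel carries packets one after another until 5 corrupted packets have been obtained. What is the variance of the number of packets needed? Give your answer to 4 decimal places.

Y = total packets until the fifth success; negative binomial with r=5, p=0.08.
Var(Y) = r(1−p)/p² = 5·0.92 / 0.08² = 718.750000

718.7500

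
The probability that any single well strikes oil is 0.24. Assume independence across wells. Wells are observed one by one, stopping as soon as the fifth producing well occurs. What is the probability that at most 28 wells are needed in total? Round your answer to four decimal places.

0.8370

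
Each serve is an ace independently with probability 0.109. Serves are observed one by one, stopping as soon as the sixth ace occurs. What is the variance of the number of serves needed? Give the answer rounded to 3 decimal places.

449.962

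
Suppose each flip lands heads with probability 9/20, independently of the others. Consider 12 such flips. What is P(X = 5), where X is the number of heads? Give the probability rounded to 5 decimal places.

0.22250

X ~ Binomial(n=12, p=0.45).
P(X=5) = C(12,5) · p^5 · (1−p)^7
= 792 · 0.018453 · 0.015224 = 0.2224982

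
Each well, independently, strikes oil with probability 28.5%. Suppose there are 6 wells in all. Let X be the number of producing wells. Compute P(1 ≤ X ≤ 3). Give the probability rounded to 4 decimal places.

0.8072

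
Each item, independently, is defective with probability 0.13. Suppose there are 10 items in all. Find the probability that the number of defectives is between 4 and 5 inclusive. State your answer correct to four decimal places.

0.0307

X ~ Binomial(10, 0.13); P(4 ≤ X ≤ 5) = Σ C(10,k) p^k (1−p)^(10−k) over k:
  k=4: C(10,4)·0.13^4·0.87^6 = 0.026008
  k=5: C(10,5)·0.13^5·0.87^5 = 0.004664
Total = 0.030672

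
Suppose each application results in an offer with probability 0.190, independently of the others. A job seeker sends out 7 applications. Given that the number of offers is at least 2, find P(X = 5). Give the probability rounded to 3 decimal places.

X ~ Binomial(7, 0.19). Want P(X=5 | X≥2) = P(X=5) / P(X≥2).
P(X=5) = C(7,5)·0.19^5·0.81^2 = 0.00341
P(X≥2) = 1 − 0.22877 − 0.37563 = 0.39560
Ratio = 0.00341 / 0.39560 = 0.00862

0.009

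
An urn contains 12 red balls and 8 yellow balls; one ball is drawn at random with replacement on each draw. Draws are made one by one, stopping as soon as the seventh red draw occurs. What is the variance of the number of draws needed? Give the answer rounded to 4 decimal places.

Y = total draws until the seventh success; negative binomial with r=7, p=0.60.
Var(Y) = r(1−p)/p² = 7·0.40 / 0.60² = 7.777778

7.7778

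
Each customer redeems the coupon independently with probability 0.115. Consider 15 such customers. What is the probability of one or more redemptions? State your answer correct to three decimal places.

0.840

P(at least one) = 1 − P(none) = 1 − (1 − 0.115)^15
= 1 − 0.16001 = 0.83999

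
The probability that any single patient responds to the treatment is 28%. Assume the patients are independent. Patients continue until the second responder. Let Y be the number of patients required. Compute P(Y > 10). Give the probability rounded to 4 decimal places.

0.1830

Needing more than 10 patients ⇔ fewer than 2 successes in the first 10. With X ~ Binomial(10, 0.28), P(Y > 10) = P(X ≤ 1).
  k=0: C(10,0)·0.28^0·0.72^10 = 0.037439
  k=1: C(10,1)·0.28^1·0.72^9 = 0.145596
P(X ≤ 1) = 0.183035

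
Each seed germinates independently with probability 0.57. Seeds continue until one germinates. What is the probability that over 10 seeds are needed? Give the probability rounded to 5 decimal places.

Y = number of seeds to the first success; geometric, p = 0.57.
P(Y > 10) = P(first 10 all fail) = (1−p)^10 = 0.0002161

0.00022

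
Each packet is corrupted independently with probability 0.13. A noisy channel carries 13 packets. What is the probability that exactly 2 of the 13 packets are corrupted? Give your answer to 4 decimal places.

X ~ Binomial(n=13, p=0.13).
P(X=2) = C(13,2) · p^2 · (1−p)^11
= 78 · 0.0169 · 0.21613 = 0.284900

0.2849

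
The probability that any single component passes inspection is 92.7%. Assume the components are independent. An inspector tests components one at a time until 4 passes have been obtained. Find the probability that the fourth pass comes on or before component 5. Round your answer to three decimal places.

0.954

Finishing within 5 components ⇔ at least 4 successes in the first 5. With X ~ Binomial(5, 0.927), P(Y ≤ 5) = 1 − P(X ≤ 3).
  k=0: C(5,0)·0.927^0·0.073^5 = 0.00000
  k=1: C(5,1)·0.927^1·0.073^4 = 0.00013
  k=2: C(5,2)·0.927^2·0.073^3 = 0.00334
  k=3: C(5,3)·0.927^3·0.073^2 = 0.04245
1 − 0.04593 = 0.95407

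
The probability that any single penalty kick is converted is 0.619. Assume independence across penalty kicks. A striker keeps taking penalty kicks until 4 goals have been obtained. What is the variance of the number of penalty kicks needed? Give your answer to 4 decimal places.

Y = total penalty kicks until the fourth success; negative binomial with r=4, p=0.619.
Var(Y) = r(1−p)/p² = 4·0.381 / 0.619² = 3.977440

3.9774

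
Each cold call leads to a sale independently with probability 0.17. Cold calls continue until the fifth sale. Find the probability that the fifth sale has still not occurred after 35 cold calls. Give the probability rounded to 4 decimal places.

0.2671

Needing more than 35 cold calls ⇔ fewer than 5 successes in the first 35. With X ~ Binomial(35, 0.17), P(Y > 35) = P(X ≤ 4).
  k=0: C(35,0)·0.17^0·0.83^35 = 0.001471
  k=1: C(35,1)·0.17^1·0.83^34 = 0.010548
  k=2: C(35,2)·0.17^2·0.83^33 = 0.036728
  k=3: C(35,3)·0.17^3·0.83^32 = 0.082748
  k=4: C(35,4)·0.17^4·0.83^31 = 0.135586
P(X ≤ 4) = 0.267081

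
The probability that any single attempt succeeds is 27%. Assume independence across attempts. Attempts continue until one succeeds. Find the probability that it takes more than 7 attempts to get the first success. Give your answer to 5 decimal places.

0.11047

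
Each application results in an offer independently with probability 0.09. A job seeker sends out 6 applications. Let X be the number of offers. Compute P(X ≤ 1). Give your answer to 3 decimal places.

X ~ Binomial(6, 0.09); P(X ≤ 1) = Σ C(6,k) p^k (1−p)^(6−k) over k:
  k=0: C(6,0)·0.09^0·0.91^6 = 0.56787
  k=1: C(6,1)·0.09^1·0.91^5 = 0.33698
Total = 0.90485

0.905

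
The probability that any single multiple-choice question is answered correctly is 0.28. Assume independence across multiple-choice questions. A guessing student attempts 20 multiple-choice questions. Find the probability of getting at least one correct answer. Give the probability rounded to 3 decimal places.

0.999

P(at least one) = 1 − P(none) = 1 − (1 − 0.28)^20
= 1 − 0.00140 = 0.99860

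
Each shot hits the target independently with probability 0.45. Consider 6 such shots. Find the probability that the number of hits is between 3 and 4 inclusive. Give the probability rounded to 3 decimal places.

0.489

X ~ Binomial(6, 0.45); P(3 ≤ X ≤ 4) = Σ C(6,k) p^k (1−p)^(6−k) over k:
  k=3: C(6,3)·0.45^3·0.55^3 = 0.30322
  k=4: C(6,4)·0.45^4·0.55^2 = 0.18607
Total = 0.48928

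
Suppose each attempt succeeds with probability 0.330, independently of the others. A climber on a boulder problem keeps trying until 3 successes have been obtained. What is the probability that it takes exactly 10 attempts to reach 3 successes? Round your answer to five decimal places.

Y = trial on which the third success occurs; negative binomial, r=3, p=0.33.
P(Y=10) = C(9,2) · p^3 · (1−p)^7
= 36 · 0.035937 · 0.060607 = 0.0784094

0.07841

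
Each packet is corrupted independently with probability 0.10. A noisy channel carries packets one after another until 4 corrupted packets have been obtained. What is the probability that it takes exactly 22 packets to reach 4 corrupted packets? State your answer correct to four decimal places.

0.0200

Y = trial on which the fourth success occurs; negative binomial, r=4, p=0.10.
P(Y=22) = C(21,3) · p^4 · (1−p)^18
= 1330 · 0.0001 · 0.15009 = 0.019963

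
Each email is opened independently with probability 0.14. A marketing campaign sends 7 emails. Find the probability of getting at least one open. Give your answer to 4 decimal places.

0.6521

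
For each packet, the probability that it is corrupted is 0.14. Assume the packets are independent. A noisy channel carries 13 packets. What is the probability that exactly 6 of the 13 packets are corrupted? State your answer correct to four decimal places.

X ~ Binomial(n=13, p=0.14).
P(X=6) = C(13,6) · p^6 · (1−p)^7
= 1716 · 7.5295e-06 · 0.34793 = 0.004495

0.0045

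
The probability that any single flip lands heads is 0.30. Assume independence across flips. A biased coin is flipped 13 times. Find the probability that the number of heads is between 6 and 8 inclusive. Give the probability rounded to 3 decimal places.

X ~ Binomial(13, 0.30); P(6 ≤ X ≤ 8) = Σ C(13,k) p^k (1−p)^(13−k) over k:
  k=6: C(13,6)·0.30^6·0.70^7 = 0.10302
  k=7: C(13,7)·0.30^7·0.70^6 = 0.04415
  k=8: C(13,8)·0.30^8·0.70^5 = 0.01419
Total = 0.16137

0.161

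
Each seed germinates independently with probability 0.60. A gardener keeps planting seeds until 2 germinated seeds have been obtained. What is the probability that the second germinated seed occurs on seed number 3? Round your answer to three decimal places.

Y = trial on which the second success occurs; negative binomial, r=2, p=0.60.
P(Y=3) = C(2,1) · p^2 · (1−p)^1
= 2 · 0.36 · 0.4 = 0.28800

0.288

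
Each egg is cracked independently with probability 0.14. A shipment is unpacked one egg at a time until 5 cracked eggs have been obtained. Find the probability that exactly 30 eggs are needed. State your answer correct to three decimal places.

0.029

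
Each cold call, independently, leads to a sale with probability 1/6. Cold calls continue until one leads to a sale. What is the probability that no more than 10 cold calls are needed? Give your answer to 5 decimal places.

0.83849

Y = number of cold calls to the first success; geometric, p = 0.166667.
P(Y ≤ 10) = 1 − (1−p)^10 = 1 − 0.1615056 = 0.8384944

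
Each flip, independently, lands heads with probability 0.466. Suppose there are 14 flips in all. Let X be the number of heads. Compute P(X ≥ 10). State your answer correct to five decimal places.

X ~ Binomial(14, 0.466); P(X ≥ 10) = Σ C(14,k) p^k (1−p)^(14−k) over k:
  k=10: C(14,10)·0.466^10·0.534^4 = 0.0393059
  k=11: C(14,11)·0.466^11·0.534^3 = 0.0124730
  k=12: C(14,12)·0.466^12·0.534^2 = 0.0027212
  k=13: C(14,13)·0.466^13·0.534^1 = 0.0003653
  k=14: C(14,14)·0.466^14·0.534^0 = 0.0000228
Total = 0.0548882

0.05489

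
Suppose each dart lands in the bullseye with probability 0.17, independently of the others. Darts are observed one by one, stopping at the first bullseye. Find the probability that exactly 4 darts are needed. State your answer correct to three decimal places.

0.097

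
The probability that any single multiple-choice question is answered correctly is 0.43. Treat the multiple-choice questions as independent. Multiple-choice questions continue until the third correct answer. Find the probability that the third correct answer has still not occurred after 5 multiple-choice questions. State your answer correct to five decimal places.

Needing more than 5 multiple-choice questions ⇔ fewer than 3 successes in the first 5. With X ~ Binomial(5, 0.43), P(Y > 5) = P(X ≤ 2).
  k=0: C(5,0)·0.43^0·0.57^5 = 0.0601692
  k=1: C(5,1)·0.43^1·0.57^4 = 0.2269540
  k=2: C(5,2)·0.43^2·0.57^3 = 0.3424219
P(X ≤ 2) = 0.6295451

0.62955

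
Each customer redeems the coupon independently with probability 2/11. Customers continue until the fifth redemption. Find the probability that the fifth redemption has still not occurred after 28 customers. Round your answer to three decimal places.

0.406

Needing more than 28 customers ⇔ fewer than 5 successes in the first 28. With X ~ Binomial(28, 0.181818), P(Y > 28) = P(X ≤ 4).
  k=0: C(28,0)·0.181818^0·0.818182^28 = 0.00363
  k=1: C(28,1)·0.181818^1·0.818182^27 = 0.02258
  k=2: C(28,2)·0.181818^2·0.818182^26 = 0.06774
  k=3: C(28,3)·0.181818^3·0.818182^25 = 0.13047
  k=4: C(28,4)·0.181818^4·0.818182^24 = 0.18120
P(X ≤ 4) = 0.40562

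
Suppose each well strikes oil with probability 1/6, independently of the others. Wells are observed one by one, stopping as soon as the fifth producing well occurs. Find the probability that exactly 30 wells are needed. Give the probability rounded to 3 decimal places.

Y = trial on which the fifth success occurs; negative binomial, r=5, p=0.166667.
P(Y=30) = C(29,4) · p^5 · (1−p)^25
= 23751 · 0.0001286 · 0.010483 = 0.03202

0.032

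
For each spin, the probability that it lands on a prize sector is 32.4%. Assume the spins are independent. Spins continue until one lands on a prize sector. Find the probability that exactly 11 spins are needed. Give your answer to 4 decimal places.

Geometric (trials to first success), p = 0.324.
P(Y = 11) = (1−p)^10 · p = 0.019928 · 0.324 = 0.006457

0.0065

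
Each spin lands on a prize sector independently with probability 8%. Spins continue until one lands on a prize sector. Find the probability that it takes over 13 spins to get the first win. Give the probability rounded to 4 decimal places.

0.3383

Y = number of spins to the first success; geometric, p = 0.08.
P(Y > 13) = P(first 13 all fail) = (1−p)^13 = 0.338253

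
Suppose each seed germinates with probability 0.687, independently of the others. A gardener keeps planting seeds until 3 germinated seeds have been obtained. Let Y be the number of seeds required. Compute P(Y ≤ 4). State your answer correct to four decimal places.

0.6287

Finishing within 4 seeds ⇔ at least 3 successes in the first 4. With X ~ Binomial(4, 0.687), P(Y ≤ 4) = 1 − P(X ≤ 2).
  k=0: C(4,0)·0.687^0·0.313^4 = 0.009598
  k=1: C(4,1)·0.687^1·0.313^3 = 0.084265
  k=2: C(4,2)·0.687^2·0.313^2 = 0.277430
1 − 0.371293 = 0.628707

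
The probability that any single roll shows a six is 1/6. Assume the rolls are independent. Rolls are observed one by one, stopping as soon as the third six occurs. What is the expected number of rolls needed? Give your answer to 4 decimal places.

18.0000

Y = total rolls until the third success; negative binomial with r=3, p=0.166667.
E[Y] = r / p = 3 / 0.166667 = 18.000000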